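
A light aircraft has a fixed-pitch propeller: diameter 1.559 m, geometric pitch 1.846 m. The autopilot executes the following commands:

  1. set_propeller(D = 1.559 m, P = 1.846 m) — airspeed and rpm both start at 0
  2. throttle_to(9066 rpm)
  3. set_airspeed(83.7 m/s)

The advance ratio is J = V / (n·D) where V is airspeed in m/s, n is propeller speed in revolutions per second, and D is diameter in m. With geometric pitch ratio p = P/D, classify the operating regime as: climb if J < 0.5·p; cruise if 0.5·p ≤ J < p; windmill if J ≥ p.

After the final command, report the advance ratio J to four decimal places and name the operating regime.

set_propeller: D = 1.559 m, P = 1.846 m (p = P/D = 1.184092); state ← (V=0, rpm=0)
throttle_to(9066): rpm ← 9066
set_airspeed(83.7): V ← 83.7 m/s
final state: V = 83.7 m/s, rpm = 9066 → n = rpm/60 = 151.100000 rev/s
J = V / (n·D) = 83.7 / (151.100000 × 1.559) = 0.355316
regime bands: climb J<0.5920 | cruise [0.5920, 1.1841) | windmill J≥1.1841
J = 0.3553 → climb

J = 0.3553, regime = climb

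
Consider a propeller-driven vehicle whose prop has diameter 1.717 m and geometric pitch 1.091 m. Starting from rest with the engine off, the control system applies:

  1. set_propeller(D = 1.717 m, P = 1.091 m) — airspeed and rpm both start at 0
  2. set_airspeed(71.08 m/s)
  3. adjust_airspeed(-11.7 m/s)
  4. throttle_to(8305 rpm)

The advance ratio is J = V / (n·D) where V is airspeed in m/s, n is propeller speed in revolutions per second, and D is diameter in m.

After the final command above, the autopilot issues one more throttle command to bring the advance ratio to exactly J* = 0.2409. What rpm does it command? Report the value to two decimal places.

set_propeller: D = 1.717 m, P = 1.091 m (p = P/D = 0.635411); state ← (V=0, rpm=0)
set_airspeed(71.08): V ← 71.08 m/s
adjust_airspeed(-11.7): V ← 71.08 -11.7 = 59.38 m/s
throttle_to(8305): rpm ← 8305
final state: V = 59.38 m/s, rpm = 8305 → n = rpm/60 = 138.416667 rev/s
target J* = 0.2409; solve J* = V/(n·D) for n: n = V/(J*·D) = 59.38/(0.2409 × 1.717) = 143.559884 rev/s
rpm = 60·n = 8613.593027

rpm = 8613.59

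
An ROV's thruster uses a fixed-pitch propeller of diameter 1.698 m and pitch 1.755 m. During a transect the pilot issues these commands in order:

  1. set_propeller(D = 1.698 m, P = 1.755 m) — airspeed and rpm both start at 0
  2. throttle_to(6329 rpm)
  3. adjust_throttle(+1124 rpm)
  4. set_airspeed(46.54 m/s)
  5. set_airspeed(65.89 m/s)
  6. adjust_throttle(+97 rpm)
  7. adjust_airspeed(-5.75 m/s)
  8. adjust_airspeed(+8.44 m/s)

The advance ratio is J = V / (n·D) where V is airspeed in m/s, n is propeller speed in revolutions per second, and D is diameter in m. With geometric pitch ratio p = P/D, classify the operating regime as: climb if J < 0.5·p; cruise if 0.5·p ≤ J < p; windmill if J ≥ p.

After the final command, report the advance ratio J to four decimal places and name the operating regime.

J = 0.3210, regime = climb

set_propeller: D = 1.698 m, P = 1.755 m (p = P/D = 1.033569); state ← (V=0, rpm=0)
throttle_to(6329): rpm ← 6329
adjust_throttle(+1124): rpm ← 6329 +1124 = 7453
set_airspeed(46.54): V ← 46.54 m/s
set_airspeed(65.89): V ← 65.89 m/s
adjust_throttle(+97): rpm ← 7453 +97 = 7550
adjust_airspeed(-5.75): V ← 65.89 -5.75 = 60.14 m/s
adjust_airspeed(+8.44): V ← 60.14 +8.44 = 68.58 m/s
final state: V = 68.58 m/s, rpm = 7550 → n = rpm/60 = 125.833333 rev/s
J = V / (n·D) = 68.58 / (125.833333 × 1.698) = 0.320970
regime bands: climb J<0.5168 | cruise [0.5168, 1.0336) | windmill J≥1.0336
J = 0.3210 → climb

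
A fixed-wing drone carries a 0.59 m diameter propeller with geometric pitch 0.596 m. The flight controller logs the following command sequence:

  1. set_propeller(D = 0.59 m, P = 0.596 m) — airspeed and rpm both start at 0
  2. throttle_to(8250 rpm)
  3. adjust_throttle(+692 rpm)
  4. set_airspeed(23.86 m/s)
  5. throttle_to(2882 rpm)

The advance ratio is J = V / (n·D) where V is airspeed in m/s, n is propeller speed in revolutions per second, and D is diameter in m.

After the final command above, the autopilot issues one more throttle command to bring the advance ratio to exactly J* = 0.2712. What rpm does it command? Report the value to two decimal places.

rpm = 8947.05

set_propeller: D = 0.59 m, P = 0.596 m (p = P/D = 1.010169); state ← (V=0, rpm=0)
throttle_to(8250): rpm ← 8250
adjust_throttle(+692): rpm ← 8250 +692 = 8942
set_airspeed(23.86): V ← 23.86 m/s
throttle_to(2882): rpm ← 2882
final state: V = 23.86 m/s, rpm = 2882 → n = rpm/60 = 48.033333 rev/s
target J* = 0.2712; solve J* = V/(n·D) for n: n = V/(J*·D) = 23.86/(0.2712 × 0.59) = 149.117544 rev/s
rpm = 60·n = 8947.052647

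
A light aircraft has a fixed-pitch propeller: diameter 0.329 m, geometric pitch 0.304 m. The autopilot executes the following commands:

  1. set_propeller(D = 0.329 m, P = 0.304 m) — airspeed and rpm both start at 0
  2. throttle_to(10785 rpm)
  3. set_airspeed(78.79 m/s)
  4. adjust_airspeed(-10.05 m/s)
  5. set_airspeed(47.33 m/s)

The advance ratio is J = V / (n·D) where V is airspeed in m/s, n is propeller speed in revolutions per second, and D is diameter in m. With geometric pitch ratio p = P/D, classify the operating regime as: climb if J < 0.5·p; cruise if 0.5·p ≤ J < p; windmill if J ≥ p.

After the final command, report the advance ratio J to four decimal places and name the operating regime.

set_propeller: D = 0.329 m, P = 0.304 m (p = P/D = 0.924012); state ← (V=0, rpm=0)
throttle_to(10785): rpm ← 10785
set_airspeed(78.79): V ← 78.79 m/s
adjust_airspeed(-10.05): V ← 78.79 -10.05 = 68.74 m/s
set_airspeed(47.33): V ← 47.33 m/s
final state: V = 47.33 m/s, rpm = 10785 → n = rpm/60 = 179.750000 rev/s
J = V / (n·D) = 47.33 / (179.750000 × 0.329) = 0.800335
regime bands: climb J<0.4620 | cruise [0.4620, 0.9240) | windmill J≥0.9240
J = 0.8003 → cruise

J = 0.8003, regime = cruise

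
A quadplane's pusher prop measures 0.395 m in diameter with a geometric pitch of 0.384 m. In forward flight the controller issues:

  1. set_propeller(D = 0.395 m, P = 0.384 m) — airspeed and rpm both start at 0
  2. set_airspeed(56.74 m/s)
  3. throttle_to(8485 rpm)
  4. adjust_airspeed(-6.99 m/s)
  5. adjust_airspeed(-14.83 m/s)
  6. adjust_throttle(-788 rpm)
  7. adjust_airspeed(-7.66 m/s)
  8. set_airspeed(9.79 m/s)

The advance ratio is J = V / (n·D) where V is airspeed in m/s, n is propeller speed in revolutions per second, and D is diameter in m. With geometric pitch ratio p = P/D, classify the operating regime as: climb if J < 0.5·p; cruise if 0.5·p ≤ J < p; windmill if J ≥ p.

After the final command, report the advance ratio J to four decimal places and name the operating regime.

J = 0.1932, regime = climb

set_propeller: D = 0.395 m, P = 0.384 m (p = P/D = 0.972152); state ← (V=0, rpm=0)
set_airspeed(56.74): V ← 56.74 m/s
throttle_to(8485): rpm ← 8485
adjust_airspeed(-6.99): V ← 56.74 -6.99 = 49.75 m/s
adjust_airspeed(-14.83): V ← 49.75 -14.83 = 34.92 m/s
adjust_throttle(-788): rpm ← 8485 -788 = 7697
adjust_airspeed(-7.66): V ← 34.92 -7.66 = 27.26 m/s
set_airspeed(9.79): V ← 9.79 m/s
final state: V = 9.79 m/s, rpm = 7697 → n = rpm/60 = 128.283333 rev/s
J = V / (n·D) = 9.79 / (128.283333 × 0.395) = 0.193204
regime bands: climb J<0.4861 | cruise [0.4861, 0.9722) | windmill J≥0.9722
J = 0.1932 → climb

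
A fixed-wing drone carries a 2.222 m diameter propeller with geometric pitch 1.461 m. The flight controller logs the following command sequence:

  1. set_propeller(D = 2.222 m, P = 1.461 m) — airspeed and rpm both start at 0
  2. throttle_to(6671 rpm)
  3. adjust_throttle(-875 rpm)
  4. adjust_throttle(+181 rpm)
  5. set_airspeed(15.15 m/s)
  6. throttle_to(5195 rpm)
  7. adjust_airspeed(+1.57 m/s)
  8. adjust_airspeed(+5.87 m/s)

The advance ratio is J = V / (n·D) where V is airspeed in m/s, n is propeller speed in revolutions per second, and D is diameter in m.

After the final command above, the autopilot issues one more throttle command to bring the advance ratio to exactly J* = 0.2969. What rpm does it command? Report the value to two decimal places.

rpm = 2054.53

set_propeller: D = 2.222 m, P = 1.461 m (p = P/D = 0.657516); state ← (V=0, rpm=0)
throttle_to(6671): rpm ← 6671
adjust_throttle(-875): rpm ← 6671 -875 = 5796
adjust_throttle(+181): rpm ← 5796 +181 = 5977
set_airspeed(15.15): V ← 15.15 m/s
throttle_to(5195): rpm ← 5195
adjust_airspeed(+1.57): V ← 15.15 +1.57 = 16.72 m/s
adjust_airspeed(+5.87): V ← 16.72 +5.87 = 22.59 m/s
final state: V = 22.59 m/s, rpm = 5195 → n = rpm/60 = 86.583333 rev/s
target J* = 0.2969; solve J* = V/(n·D) for n: n = V/(J*·D) = 22.59/(0.2969 × 2.222) = 34.242225 rev/s
rpm = 60·n = 2054.533510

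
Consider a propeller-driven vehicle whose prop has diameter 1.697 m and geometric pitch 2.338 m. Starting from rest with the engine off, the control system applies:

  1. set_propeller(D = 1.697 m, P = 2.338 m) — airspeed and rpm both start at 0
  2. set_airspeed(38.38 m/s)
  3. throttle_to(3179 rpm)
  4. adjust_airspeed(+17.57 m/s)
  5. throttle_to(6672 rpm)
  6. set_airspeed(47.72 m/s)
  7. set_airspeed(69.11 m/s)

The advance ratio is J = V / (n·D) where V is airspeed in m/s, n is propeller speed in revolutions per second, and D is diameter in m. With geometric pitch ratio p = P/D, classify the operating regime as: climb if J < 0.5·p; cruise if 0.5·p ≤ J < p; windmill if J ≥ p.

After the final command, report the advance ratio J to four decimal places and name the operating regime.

J = 0.3662, regime = climb

set_propeller: D = 1.697 m, P = 2.338 m (p = P/D = 1.377725); state ← (V=0, rpm=0)
set_airspeed(38.38): V ← 38.38 m/s
throttle_to(3179): rpm ← 3179
adjust_airspeed(+17.57): V ← 38.38 +17.57 = 55.95 m/s
throttle_to(6672): rpm ← 6672
set_airspeed(47.72): V ← 47.72 m/s
set_airspeed(69.11): V ← 69.11 m/s
final state: V = 69.11 m/s, rpm = 6672 → n = rpm/60 = 111.200000 rev/s
J = V / (n·D) = 69.11 / (111.200000 × 1.697) = 0.366230
regime bands: climb J<0.6889 | cruise [0.6889, 1.3777) | windmill J≥1.3777
J = 0.3662 → climb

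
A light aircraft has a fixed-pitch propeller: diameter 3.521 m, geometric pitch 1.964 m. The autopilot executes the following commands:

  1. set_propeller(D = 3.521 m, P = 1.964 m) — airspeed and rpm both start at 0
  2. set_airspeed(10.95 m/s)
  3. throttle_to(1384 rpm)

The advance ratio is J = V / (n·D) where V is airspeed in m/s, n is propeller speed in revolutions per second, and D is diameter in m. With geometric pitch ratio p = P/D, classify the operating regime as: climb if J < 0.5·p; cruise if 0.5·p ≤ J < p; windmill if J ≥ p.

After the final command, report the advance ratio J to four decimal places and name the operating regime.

set_propeller: D = 3.521 m, P = 1.964 m (p = P/D = 0.557796); state ← (V=0, rpm=0)
set_airspeed(10.95): V ← 10.95 m/s
throttle_to(1384): rpm ← 1384
final state: V = 10.95 m/s, rpm = 1384 → n = rpm/60 = 23.066667 rev/s
J = V / (n·D) = 10.95 / (23.066667 × 3.521) = 0.134823
regime bands: climb J<0.2789 | cruise [0.2789, 0.5578) | windmill J≥0.5578
J = 0.1348 → climb

J = 0.1348, regime = climb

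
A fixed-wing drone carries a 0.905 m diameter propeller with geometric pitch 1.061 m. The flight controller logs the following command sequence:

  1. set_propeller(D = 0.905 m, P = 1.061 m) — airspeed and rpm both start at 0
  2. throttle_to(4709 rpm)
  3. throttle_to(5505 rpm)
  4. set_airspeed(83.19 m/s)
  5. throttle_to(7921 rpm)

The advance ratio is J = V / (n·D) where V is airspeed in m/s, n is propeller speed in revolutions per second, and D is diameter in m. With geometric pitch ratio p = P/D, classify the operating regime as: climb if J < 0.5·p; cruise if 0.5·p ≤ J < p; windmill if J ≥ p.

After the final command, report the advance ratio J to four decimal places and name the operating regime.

set_propeller: D = 0.905 m, P = 1.061 m (p = P/D = 1.172376); state ← (V=0, rpm=0)
throttle_to(4709): rpm ← 4709
throttle_to(5505): rpm ← 5505
set_airspeed(83.19): V ← 83.19 m/s
throttle_to(7921): rpm ← 7921
final state: V = 83.19 m/s, rpm = 7921 → n = rpm/60 = 132.016667 rev/s
J = V / (n·D) = 83.19 / (132.016667 × 0.905) = 0.696296
regime bands: climb J<0.5862 | cruise [0.5862, 1.1724) | windmill J≥1.1724
J = 0.6963 → cruise

J = 0.6963, regime = cruise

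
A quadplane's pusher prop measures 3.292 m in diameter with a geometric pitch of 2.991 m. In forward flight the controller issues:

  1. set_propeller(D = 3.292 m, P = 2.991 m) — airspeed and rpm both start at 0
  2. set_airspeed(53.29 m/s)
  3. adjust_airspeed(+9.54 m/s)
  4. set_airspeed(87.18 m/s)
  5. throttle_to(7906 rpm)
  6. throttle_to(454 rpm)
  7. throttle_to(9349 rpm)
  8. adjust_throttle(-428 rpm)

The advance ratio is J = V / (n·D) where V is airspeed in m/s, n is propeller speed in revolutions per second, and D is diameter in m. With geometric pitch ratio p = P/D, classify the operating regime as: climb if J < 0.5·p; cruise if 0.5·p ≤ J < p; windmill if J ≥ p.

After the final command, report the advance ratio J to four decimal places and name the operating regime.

set_propeller: D = 3.292 m, P = 2.991 m (p = P/D = 0.908566); state ← (V=0, rpm=0)
set_airspeed(53.29): V ← 53.29 m/s
adjust_airspeed(+9.54): V ← 53.29 +9.54 = 62.83 m/s
set_airspeed(87.18): V ← 87.18 m/s
throttle_to(7906): rpm ← 7906
throttle_to(454): rpm ← 454
throttle_to(9349): rpm ← 9349
adjust_throttle(-428): rpm ← 9349 -428 = 8921
final state: V = 87.18 m/s, rpm = 8921 → n = rpm/60 = 148.683333 rev/s
J = V / (n·D) = 87.18 / (148.683333 × 3.292) = 0.178113
regime bands: climb J<0.4543 | cruise [0.4543, 0.9086) | windmill J≥0.9086
J = 0.1781 → climb

J = 0.1781, regime = climb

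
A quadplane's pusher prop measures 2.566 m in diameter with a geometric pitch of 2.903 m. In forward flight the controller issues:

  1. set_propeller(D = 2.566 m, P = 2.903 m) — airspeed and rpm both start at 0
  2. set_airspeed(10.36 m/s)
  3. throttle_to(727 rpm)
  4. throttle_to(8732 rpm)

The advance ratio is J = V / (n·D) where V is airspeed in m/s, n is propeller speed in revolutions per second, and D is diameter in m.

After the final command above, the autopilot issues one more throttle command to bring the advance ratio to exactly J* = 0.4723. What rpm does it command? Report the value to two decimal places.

set_propeller: D = 2.566 m, P = 2.903 m (p = P/D = 1.131333); state ← (V=0, rpm=0)
set_airspeed(10.36): V ← 10.36 m/s
throttle_to(727): rpm ← 727
throttle_to(8732): rpm ← 8732
final state: V = 10.36 m/s, rpm = 8732 → n = rpm/60 = 145.533333 rev/s
target J* = 0.4723; solve J* = V/(n·D) for n: n = V/(J*·D) = 10.36/(0.4723 × 2.566) = 8.548406 rev/s
rpm = 60·n = 512.904380

rpm = 512.90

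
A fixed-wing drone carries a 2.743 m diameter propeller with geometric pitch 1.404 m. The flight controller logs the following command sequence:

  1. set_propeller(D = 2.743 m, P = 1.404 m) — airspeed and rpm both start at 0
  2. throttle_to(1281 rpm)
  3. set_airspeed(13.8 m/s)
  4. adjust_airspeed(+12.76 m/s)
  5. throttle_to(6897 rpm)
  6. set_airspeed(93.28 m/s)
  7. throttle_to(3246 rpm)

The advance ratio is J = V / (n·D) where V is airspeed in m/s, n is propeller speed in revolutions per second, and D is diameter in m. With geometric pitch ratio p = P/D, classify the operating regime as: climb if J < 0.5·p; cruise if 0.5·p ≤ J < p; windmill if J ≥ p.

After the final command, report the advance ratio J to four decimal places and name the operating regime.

J = 0.6286, regime = windmill

set_propeller: D = 2.743 m, P = 1.404 m (p = P/D = 0.511848); state ← (V=0, rpm=0)
throttle_to(1281): rpm ← 1281
set_airspeed(13.8): V ← 13.8 m/s
adjust_airspeed(+12.76): V ← 13.8 +12.76 = 26.56 m/s
throttle_to(6897): rpm ← 6897
set_airspeed(93.28): V ← 93.28 m/s
throttle_to(3246): rpm ← 3246
final state: V = 93.28 m/s, rpm = 3246 → n = rpm/60 = 54.100000 rev/s
J = V / (n·D) = 93.28 / (54.100000 × 2.743) = 0.628587
regime bands: climb J<0.2559 | cruise [0.2559, 0.5118) | windmill J≥0.5118
J = 0.6286 → windmill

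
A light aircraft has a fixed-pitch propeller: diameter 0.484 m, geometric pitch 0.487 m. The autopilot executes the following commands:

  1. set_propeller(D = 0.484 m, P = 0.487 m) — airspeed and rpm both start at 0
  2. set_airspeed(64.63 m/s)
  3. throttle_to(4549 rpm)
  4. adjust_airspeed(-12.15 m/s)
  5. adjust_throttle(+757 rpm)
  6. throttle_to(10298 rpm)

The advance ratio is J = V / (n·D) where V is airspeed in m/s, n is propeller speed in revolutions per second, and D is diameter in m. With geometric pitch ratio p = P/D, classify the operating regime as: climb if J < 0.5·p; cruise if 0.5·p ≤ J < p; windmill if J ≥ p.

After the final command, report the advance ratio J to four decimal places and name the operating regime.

J = 0.6318, regime = cruise

set_propeller: D = 0.484 m, P = 0.487 m (p = P/D = 1.006198); state ← (V=0, rpm=0)
set_airspeed(64.63): V ← 64.63 m/s
throttle_to(4549): rpm ← 4549
adjust_airspeed(-12.15): V ← 64.63 -12.15 = 52.48 m/s
adjust_throttle(+757): rpm ← 4549 +757 = 5306
throttle_to(10298): rpm ← 10298
final state: V = 52.48 m/s, rpm = 10298 → n = rpm/60 = 171.633333 rev/s
J = V / (n·D) = 52.48 / (171.633333 × 0.484) = 0.631752
regime bands: climb J<0.5031 | cruise [0.5031, 1.0062) | windmill J≥1.0062
J = 0.6318 → cruise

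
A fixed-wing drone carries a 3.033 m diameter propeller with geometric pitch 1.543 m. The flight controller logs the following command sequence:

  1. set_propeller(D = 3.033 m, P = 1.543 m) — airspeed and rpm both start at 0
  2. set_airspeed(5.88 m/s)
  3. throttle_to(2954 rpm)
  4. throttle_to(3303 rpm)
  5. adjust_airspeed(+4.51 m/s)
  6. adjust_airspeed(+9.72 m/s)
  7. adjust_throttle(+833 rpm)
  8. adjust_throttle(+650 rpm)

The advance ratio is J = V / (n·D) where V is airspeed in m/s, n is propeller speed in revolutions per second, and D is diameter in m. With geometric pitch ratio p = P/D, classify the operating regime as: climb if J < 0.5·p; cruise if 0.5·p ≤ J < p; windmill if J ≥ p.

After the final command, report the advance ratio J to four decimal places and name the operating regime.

J = 0.0831, regime = climb

set_propeller: D = 3.033 m, P = 1.543 m (p = P/D = 0.508737); state ← (V=0, rpm=0)
set_airspeed(5.88): V ← 5.88 m/s
throttle_to(2954): rpm ← 2954
throttle_to(3303): rpm ← 3303
adjust_airspeed(+4.51): V ← 5.88 +4.51 = 10.39 m/s
adjust_airspeed(+9.72): V ← 10.39 +9.72 = 20.11 m/s
adjust_throttle(+833): rpm ← 3303 +833 = 4136
adjust_throttle(+650): rpm ← 4136 +650 = 4786
final state: V = 20.11 m/s, rpm = 4786 → n = rpm/60 = 79.766667 rev/s
J = V / (n·D) = 20.11 / (79.766667 × 3.033) = 0.083122
regime bands: climb J<0.2544 | cruise [0.2544, 0.5087) | windmill J≥0.5087
J = 0.0831 → climb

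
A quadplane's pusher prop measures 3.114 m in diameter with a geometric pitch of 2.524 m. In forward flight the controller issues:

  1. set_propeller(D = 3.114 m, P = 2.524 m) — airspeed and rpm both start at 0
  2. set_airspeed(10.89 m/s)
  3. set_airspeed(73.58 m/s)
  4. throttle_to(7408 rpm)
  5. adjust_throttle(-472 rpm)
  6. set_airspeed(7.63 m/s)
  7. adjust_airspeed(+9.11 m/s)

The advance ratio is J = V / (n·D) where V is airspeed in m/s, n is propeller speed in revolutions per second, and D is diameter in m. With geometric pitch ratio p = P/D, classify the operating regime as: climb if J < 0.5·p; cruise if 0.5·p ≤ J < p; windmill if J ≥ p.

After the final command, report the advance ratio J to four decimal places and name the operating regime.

set_propeller: D = 3.114 m, P = 2.524 m (p = P/D = 0.810533); state ← (V=0, rpm=0)
set_airspeed(10.89): V ← 10.89 m/s
set_airspeed(73.58): V ← 73.58 m/s
throttle_to(7408): rpm ← 7408
adjust_throttle(-472): rpm ← 7408 -472 = 6936
set_airspeed(7.63): V ← 7.63 m/s
adjust_airspeed(+9.11): V ← 7.63 +9.11 = 16.74 m/s
final state: V = 16.74 m/s, rpm = 6936 → n = rpm/60 = 115.600000 rev/s
J = V / (n·D) = 16.74 / (115.600000 × 3.114) = 0.046503
regime bands: climb J<0.4053 | cruise [0.4053, 0.8105) | windmill J≥0.8105
J = 0.0465 → climb

J = 0.0465, regime = climb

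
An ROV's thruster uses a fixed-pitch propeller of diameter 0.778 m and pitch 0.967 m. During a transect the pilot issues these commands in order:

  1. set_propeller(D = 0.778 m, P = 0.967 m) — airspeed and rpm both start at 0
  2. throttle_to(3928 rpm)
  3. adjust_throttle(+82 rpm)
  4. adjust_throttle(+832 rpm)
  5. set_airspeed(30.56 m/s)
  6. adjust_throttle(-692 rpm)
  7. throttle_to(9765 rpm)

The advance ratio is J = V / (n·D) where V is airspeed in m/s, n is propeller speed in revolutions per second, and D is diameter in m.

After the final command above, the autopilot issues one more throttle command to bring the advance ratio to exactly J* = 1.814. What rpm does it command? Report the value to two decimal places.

set_propeller: D = 0.778 m, P = 0.967 m (p = P/D = 1.242931); state ← (V=0, rpm=0)
throttle_to(3928): rpm ← 3928
adjust_throttle(+82): rpm ← 3928 +82 = 4010
adjust_throttle(+832): rpm ← 4010 +832 = 4842
set_airspeed(30.56): V ← 30.56 m/s
adjust_throttle(-692): rpm ← 4842 -692 = 4150
throttle_to(9765): rpm ← 9765
final state: V = 30.56 m/s, rpm = 9765 → n = rpm/60 = 162.750000 rev/s
target J* = 1.814; solve J* = V/(n·D) for n: n = V/(J*·D) = 30.56/(1.814 × 0.778) = 21.653917 rev/s
rpm = 60·n = 1299.235027

rpm = 1299.24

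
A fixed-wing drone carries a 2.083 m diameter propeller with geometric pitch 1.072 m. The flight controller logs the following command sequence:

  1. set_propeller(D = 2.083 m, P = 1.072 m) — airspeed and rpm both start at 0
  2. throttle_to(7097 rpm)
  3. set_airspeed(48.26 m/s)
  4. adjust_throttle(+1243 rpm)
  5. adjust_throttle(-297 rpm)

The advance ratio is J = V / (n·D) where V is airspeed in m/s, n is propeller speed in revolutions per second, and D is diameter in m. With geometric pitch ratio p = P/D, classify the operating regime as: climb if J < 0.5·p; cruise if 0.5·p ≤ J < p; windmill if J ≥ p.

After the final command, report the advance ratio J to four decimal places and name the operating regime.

set_propeller: D = 2.083 m, P = 1.072 m (p = P/D = 0.514642); state ← (V=0, rpm=0)
throttle_to(7097): rpm ← 7097
set_airspeed(48.26): V ← 48.26 m/s
adjust_throttle(+1243): rpm ← 7097 +1243 = 8340
adjust_throttle(-297): rpm ← 8340 -297 = 8043
final state: V = 48.26 m/s, rpm = 8043 → n = rpm/60 = 134.050000 rev/s
J = V / (n·D) = 48.26 / (134.050000 × 2.083) = 0.172835
regime bands: climb J<0.2573 | cruise [0.2573, 0.5146) | windmill J≥0.5146
J = 0.1728 → climb

J = 0.1728, regime = climb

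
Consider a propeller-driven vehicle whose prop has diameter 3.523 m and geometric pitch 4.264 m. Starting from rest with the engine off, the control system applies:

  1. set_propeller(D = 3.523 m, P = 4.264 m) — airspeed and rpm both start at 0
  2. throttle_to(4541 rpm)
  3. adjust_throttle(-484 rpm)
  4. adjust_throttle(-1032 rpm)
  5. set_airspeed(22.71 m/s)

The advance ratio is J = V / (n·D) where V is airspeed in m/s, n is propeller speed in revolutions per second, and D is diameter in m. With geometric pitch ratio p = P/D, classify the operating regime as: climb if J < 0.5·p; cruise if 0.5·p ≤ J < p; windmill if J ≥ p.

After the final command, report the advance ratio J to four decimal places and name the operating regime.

J = 0.1279, regime = climb

set_propeller: D = 3.523 m, P = 4.264 m (p = P/D = 1.210332); state ← (V=0, rpm=0)
throttle_to(4541): rpm ← 4541
adjust_throttle(-484): rpm ← 4541 -484 = 4057
adjust_throttle(-1032): rpm ← 4057 -1032 = 3025
set_airspeed(22.71): V ← 22.71 m/s
final state: V = 22.71 m/s, rpm = 3025 → n = rpm/60 = 50.416667 rev/s
J = V / (n·D) = 22.71 / (50.416667 × 3.523) = 0.127859
regime bands: climb J<0.6052 | cruise [0.6052, 1.2103) | windmill J≥1.2103
J = 0.1279 → climb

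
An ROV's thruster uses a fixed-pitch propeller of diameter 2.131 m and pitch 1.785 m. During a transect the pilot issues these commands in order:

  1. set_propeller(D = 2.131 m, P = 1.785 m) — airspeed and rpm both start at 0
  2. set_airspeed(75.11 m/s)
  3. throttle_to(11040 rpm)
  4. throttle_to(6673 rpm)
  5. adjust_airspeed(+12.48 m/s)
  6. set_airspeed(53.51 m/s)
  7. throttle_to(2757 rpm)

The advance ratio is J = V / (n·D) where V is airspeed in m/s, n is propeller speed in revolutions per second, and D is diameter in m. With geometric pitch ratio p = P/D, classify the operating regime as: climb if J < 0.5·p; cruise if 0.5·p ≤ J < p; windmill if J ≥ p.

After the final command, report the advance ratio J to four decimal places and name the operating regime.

J = 0.5465, regime = cruise

set_propeller: D = 2.131 m, P = 1.785 m (p = P/D = 0.837635); state ← (V=0, rpm=0)
set_airspeed(75.11): V ← 75.11 m/s
throttle_to(11040): rpm ← 11040
throttle_to(6673): rpm ← 6673
adjust_airspeed(+12.48): V ← 75.11 +12.48 = 87.59 m/s
set_airspeed(53.51): V ← 53.51 m/s
throttle_to(2757): rpm ← 2757
final state: V = 53.51 m/s, rpm = 2757 → n = rpm/60 = 45.950000 rev/s
J = V / (n·D) = 53.51 / (45.950000 × 2.131) = 0.546470
regime bands: climb J<0.4188 | cruise [0.4188, 0.8376) | windmill J≥0.8376
J = 0.5465 → cruise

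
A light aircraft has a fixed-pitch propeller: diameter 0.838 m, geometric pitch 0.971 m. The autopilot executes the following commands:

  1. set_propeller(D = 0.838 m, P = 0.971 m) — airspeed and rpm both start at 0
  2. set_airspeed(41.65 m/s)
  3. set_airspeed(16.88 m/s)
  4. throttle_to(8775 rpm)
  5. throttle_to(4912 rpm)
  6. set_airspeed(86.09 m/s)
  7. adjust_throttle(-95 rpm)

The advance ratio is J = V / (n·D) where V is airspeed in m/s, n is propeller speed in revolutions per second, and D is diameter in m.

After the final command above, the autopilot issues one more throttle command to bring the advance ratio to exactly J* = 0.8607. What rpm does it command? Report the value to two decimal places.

set_propeller: D = 0.838 m, P = 0.971 m (p = P/D = 1.158711); state ← (V=0, rpm=0)
set_airspeed(41.65): V ← 41.65 m/s
set_airspeed(16.88): V ← 16.88 m/s
throttle_to(8775): rpm ← 8775
throttle_to(4912): rpm ← 4912
set_airspeed(86.09): V ← 86.09 m/s
adjust_throttle(-95): rpm ← 4912 -95 = 4817
final state: V = 86.09 m/s, rpm = 4817 → n = rpm/60 = 80.283333 rev/s
target J* = 0.8607; solve J* = V/(n·D) for n: n = V/(J*·D) = 86.09/(0.8607 × 0.838) = 119.359471 rev/s
rpm = 60·n = 7161.568274

rpm = 7161.57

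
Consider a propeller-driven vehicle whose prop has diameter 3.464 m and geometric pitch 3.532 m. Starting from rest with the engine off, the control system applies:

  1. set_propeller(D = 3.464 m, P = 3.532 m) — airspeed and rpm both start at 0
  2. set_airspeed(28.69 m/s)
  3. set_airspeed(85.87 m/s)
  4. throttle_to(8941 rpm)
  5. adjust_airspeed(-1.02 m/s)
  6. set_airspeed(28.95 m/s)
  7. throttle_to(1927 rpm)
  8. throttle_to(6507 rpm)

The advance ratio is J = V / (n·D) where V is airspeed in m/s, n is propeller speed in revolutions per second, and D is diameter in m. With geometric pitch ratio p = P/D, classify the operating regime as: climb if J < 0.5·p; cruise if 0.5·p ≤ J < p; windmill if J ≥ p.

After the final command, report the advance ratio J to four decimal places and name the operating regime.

set_propeller: D = 3.464 m, P = 3.532 m (p = P/D = 1.019630); state ← (V=0, rpm=0)
set_airspeed(28.69): V ← 28.69 m/s
set_airspeed(85.87): V ← 85.87 m/s
throttle_to(8941): rpm ← 8941
adjust_airspeed(-1.02): V ← 85.87 -1.02 = 84.85 m/s
set_airspeed(28.95): V ← 28.95 m/s
throttle_to(1927): rpm ← 1927
throttle_to(6507): rpm ← 6507
final state: V = 28.95 m/s, rpm = 6507 → n = rpm/60 = 108.450000 rev/s
J = V / (n·D) = 28.95 / (108.450000 × 3.464) = 0.077062
regime bands: climb J<0.5098 | cruise [0.5098, 1.0196) | windmill J≥1.0196
J = 0.0771 → climb

J = 0.0771, regime = climb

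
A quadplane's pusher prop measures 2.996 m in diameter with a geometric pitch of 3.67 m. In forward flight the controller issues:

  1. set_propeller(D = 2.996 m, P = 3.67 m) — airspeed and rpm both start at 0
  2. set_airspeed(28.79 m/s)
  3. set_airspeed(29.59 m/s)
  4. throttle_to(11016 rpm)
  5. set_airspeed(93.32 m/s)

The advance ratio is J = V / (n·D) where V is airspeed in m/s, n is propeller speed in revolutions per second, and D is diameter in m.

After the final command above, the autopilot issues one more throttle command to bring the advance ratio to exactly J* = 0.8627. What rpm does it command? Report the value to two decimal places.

set_propeller: D = 2.996 m, P = 3.67 m (p = P/D = 1.224967); state ← (V=0, rpm=0)
set_airspeed(28.79): V ← 28.79 m/s
set_airspeed(29.59): V ← 29.59 m/s
throttle_to(11016): rpm ← 11016
set_airspeed(93.32): V ← 93.32 m/s
final state: V = 93.32 m/s, rpm = 11016 → n = rpm/60 = 183.600000 rev/s
target J* = 0.8627; solve J* = V/(n·D) for n: n = V/(J*·D) = 93.32/(0.8627 × 2.996) = 36.105480 rev/s
rpm = 60·n = 2166.328800

rpm = 2166.33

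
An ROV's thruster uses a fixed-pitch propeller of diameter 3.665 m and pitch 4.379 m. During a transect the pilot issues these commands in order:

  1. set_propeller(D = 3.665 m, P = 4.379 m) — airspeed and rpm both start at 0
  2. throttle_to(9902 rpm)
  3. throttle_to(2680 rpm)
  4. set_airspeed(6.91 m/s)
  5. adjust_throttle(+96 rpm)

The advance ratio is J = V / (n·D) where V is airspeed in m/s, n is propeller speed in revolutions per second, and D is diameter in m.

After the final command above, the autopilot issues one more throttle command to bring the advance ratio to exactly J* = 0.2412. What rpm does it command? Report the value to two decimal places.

set_propeller: D = 3.665 m, P = 4.379 m (p = P/D = 1.194816); state ← (V=0, rpm=0)
throttle_to(9902): rpm ← 9902
throttle_to(2680): rpm ← 2680
set_airspeed(6.91): V ← 6.91 m/s
adjust_throttle(+96): rpm ← 2680 +96 = 2776
final state: V = 6.91 m/s, rpm = 2776 → n = rpm/60 = 46.266667 rev/s
target J* = 0.2412; solve J* = V/(n·D) for n: n = V/(J*·D) = 6.91/(0.2412 × 3.665) = 7.816760 rev/s
rpm = 60·n = 469.005586

rpm = 469.01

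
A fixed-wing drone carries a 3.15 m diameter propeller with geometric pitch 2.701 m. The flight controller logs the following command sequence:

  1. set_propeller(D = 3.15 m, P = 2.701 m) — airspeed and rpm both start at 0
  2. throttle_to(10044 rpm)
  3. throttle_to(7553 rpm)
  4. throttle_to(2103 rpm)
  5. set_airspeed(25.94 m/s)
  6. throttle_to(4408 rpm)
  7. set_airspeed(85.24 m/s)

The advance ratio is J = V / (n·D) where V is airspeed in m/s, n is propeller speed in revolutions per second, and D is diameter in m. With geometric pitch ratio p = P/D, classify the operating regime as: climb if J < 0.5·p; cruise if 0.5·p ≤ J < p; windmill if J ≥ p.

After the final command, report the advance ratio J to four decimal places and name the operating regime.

set_propeller: D = 3.15 m, P = 2.701 m (p = P/D = 0.857460); state ← (V=0, rpm=0)
throttle_to(10044): rpm ← 10044
throttle_to(7553): rpm ← 7553
throttle_to(2103): rpm ← 2103
set_airspeed(25.94): V ← 25.94 m/s
throttle_to(4408): rpm ← 4408
set_airspeed(85.24): V ← 85.24 m/s
final state: V = 85.24 m/s, rpm = 4408 → n = rpm/60 = 73.466667 rev/s
J = V / (n·D) = 85.24 / (73.466667 × 3.15) = 0.368335
regime bands: climb J<0.4287 | cruise [0.4287, 0.8575) | windmill J≥0.8575
J = 0.3683 → climb

J = 0.3683, regime = climb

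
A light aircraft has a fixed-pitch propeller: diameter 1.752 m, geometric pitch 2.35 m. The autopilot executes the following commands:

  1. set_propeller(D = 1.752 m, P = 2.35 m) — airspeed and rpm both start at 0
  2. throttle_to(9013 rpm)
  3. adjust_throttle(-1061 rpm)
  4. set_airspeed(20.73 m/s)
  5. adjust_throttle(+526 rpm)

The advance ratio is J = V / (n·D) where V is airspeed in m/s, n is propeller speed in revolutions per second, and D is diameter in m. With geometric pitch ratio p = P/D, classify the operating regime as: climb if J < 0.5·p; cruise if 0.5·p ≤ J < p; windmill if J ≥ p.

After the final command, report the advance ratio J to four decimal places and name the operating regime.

set_propeller: D = 1.752 m, P = 2.35 m (p = P/D = 1.341324); state ← (V=0, rpm=0)
throttle_to(9013): rpm ← 9013
adjust_throttle(-1061): rpm ← 9013 -1061 = 7952
set_airspeed(20.73): V ← 20.73 m/s
adjust_throttle(+526): rpm ← 7952 +526 = 8478
final state: V = 20.73 m/s, rpm = 8478 → n = rpm/60 = 141.300000 rev/s
J = V / (n·D) = 20.73 / (141.300000 × 1.752) = 0.083738
regime bands: climb J<0.6707 | cruise [0.6707, 1.3413) | windmill J≥1.3413
J = 0.0837 → climb

J = 0.0837, regime = climb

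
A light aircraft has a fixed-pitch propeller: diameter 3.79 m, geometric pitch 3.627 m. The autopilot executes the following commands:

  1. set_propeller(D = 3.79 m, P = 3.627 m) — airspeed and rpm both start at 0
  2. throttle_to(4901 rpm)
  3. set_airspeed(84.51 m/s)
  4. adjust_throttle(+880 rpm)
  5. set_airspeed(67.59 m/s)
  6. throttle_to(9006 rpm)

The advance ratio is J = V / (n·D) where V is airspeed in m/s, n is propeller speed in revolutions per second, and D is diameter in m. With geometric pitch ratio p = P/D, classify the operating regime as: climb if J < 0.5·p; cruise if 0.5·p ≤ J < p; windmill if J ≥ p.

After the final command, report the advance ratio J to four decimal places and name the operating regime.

J = 0.1188, regime = climb

set_propeller: D = 3.79 m, P = 3.627 m (p = P/D = 0.956992); state ← (V=0, rpm=0)
throttle_to(4901): rpm ← 4901
set_airspeed(84.51): V ← 84.51 m/s
adjust_throttle(+880): rpm ← 4901 +880 = 5781
set_airspeed(67.59): V ← 67.59 m/s
throttle_to(9006): rpm ← 9006
final state: V = 67.59 m/s, rpm = 9006 → n = rpm/60 = 150.100000 rev/s
J = V / (n·D) = 67.59 / (150.100000 × 3.79) = 0.118813
regime bands: climb J<0.4785 | cruise [0.4785, 0.9570) | windmill J≥0.9570
J = 0.1188 → climb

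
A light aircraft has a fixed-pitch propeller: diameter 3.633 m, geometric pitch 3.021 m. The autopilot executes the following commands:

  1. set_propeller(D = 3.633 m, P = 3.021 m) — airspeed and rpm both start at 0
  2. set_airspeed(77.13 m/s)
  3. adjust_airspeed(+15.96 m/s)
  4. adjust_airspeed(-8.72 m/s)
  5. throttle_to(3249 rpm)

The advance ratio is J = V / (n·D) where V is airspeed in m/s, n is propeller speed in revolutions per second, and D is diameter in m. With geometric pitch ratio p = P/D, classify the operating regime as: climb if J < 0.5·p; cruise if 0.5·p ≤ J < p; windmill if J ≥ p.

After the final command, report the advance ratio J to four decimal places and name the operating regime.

J = 0.4289, regime = cruise

set_propeller: D = 3.633 m, P = 3.021 m (p = P/D = 0.831544); state ← (V=0, rpm=0)
set_airspeed(77.13): V ← 77.13 m/s
adjust_airspeed(+15.96): V ← 77.13 +15.96 = 93.09 m/s
adjust_airspeed(-8.72): V ← 93.09 -8.72 = 84.37 m/s
throttle_to(3249): rpm ← 3249
final state: V = 84.37 m/s, rpm = 3249 → n = rpm/60 = 54.150000 rev/s
J = V / (n·D) = 84.37 / (54.150000 × 3.633) = 0.428869
regime bands: climb J<0.4158 | cruise [0.4158, 0.8315) | windmill J≥0.8315
J = 0.4289 → cruise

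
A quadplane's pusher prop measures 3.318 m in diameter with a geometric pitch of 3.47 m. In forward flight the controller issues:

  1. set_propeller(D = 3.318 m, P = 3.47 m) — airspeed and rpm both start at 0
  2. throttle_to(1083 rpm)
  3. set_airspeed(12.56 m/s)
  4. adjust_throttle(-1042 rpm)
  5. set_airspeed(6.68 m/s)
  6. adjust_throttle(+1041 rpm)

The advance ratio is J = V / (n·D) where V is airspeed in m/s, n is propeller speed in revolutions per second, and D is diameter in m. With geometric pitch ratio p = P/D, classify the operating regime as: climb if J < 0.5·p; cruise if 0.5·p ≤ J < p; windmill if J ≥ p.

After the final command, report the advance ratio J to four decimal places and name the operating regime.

set_propeller: D = 3.318 m, P = 3.47 m (p = P/D = 1.045811); state ← (V=0, rpm=0)
throttle_to(1083): rpm ← 1083
set_airspeed(12.56): V ← 12.56 m/s
adjust_throttle(-1042): rpm ← 1083 -1042 = 41
set_airspeed(6.68): V ← 6.68 m/s
adjust_throttle(+1041): rpm ← 41 +1041 = 1082
final state: V = 6.68 m/s, rpm = 1082 → n = rpm/60 = 18.033333 rev/s
J = V / (n·D) = 6.68 / (18.033333 × 3.318) = 0.111641
regime bands: climb J<0.5229 | cruise [0.5229, 1.0458) | windmill J≥1.0458
J = 0.1116 → climb

J = 0.1116, regime = climb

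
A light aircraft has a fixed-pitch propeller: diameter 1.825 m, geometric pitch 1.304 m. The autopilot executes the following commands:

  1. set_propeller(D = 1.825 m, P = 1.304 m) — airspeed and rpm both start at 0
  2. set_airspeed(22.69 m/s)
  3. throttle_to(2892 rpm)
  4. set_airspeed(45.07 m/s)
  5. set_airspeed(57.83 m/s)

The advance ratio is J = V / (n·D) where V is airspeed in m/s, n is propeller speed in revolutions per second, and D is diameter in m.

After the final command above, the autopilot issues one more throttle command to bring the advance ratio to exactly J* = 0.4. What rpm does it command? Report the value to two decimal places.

set_propeller: D = 1.825 m, P = 1.304 m (p = P/D = 0.714521); state ← (V=0, rpm=0)
set_airspeed(22.69): V ← 22.69 m/s
throttle_to(2892): rpm ← 2892
set_airspeed(45.07): V ← 45.07 m/s
set_airspeed(57.83): V ← 57.83 m/s
final state: V = 57.83 m/s, rpm = 2892 → n = rpm/60 = 48.200000 rev/s
target J* = 0.4; solve J* = V/(n·D) for n: n = V/(J*·D) = 57.83/(0.4 × 1.825) = 79.219178 rev/s
rpm = 60·n = 4753.150685

rpm = 4753.15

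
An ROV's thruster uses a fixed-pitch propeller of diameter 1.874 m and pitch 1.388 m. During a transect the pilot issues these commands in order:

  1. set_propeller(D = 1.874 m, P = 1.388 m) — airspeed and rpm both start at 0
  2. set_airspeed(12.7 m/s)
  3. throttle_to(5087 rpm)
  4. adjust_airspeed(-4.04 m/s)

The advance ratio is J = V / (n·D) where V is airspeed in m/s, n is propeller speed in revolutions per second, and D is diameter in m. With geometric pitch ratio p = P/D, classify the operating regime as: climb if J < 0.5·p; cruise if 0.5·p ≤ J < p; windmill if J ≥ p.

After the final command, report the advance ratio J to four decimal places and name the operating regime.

set_propeller: D = 1.874 m, P = 1.388 m (p = P/D = 0.740662); state ← (V=0, rpm=0)
set_airspeed(12.7): V ← 12.7 m/s
throttle_to(5087): rpm ← 5087
adjust_airspeed(-4.04): V ← 12.7 -4.04 = 8.66 m/s
final state: V = 8.66 m/s, rpm = 5087 → n = rpm/60 = 84.783333 rev/s
J = V / (n·D) = 8.66 / (84.783333 × 1.874) = 0.054505
regime bands: climb J<0.3703 | cruise [0.3703, 0.7407) | windmill J≥0.7407
J = 0.0545 → climb

J = 0.0545, regime = climb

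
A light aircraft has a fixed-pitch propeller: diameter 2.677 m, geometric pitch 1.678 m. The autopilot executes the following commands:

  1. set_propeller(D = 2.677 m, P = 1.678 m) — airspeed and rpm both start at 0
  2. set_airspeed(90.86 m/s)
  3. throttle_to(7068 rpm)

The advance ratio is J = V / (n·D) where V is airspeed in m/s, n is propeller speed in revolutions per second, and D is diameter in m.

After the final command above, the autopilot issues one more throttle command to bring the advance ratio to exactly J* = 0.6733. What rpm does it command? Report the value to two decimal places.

rpm = 3024.59

set_propeller: D = 2.677 m, P = 1.678 m (p = P/D = 0.626821); state ← (V=0, rpm=0)
set_airspeed(90.86): V ← 90.86 m/s
throttle_to(7068): rpm ← 7068
final state: V = 90.86 m/s, rpm = 7068 → n = rpm/60 = 117.800000 rev/s
target J* = 0.6733; solve J* = V/(n·D) for n: n = V/(J*·D) = 90.86/(0.6733 × 2.677) = 50.409890 rev/s
rpm = 60·n = 3024.593380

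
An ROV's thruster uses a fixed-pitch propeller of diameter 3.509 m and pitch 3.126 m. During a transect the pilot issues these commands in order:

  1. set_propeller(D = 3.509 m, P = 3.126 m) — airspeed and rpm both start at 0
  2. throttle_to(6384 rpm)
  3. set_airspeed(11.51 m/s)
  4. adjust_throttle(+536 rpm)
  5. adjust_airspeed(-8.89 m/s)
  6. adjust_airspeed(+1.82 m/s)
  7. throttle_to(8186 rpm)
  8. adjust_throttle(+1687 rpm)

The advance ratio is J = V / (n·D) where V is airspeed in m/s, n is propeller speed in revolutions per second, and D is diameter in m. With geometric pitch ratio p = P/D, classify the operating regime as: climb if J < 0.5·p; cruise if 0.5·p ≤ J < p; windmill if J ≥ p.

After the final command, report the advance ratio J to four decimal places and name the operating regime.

J = 0.0077, regime = climb

set_propeller: D = 3.509 m, P = 3.126 m (p = P/D = 0.890852); state ← (V=0, rpm=0)
throttle_to(6384): rpm ← 6384
set_airspeed(11.51): V ← 11.51 m/s
adjust_throttle(+536): rpm ← 6384 +536 = 6920
adjust_airspeed(-8.89): V ← 11.51 -8.89 = 2.62 m/s
adjust_airspeed(+1.82): V ← 2.62 +1.82 = 4.44 m/s
throttle_to(8186): rpm ← 8186
adjust_throttle(+1687): rpm ← 8186 +1687 = 9873
final state: V = 4.44 m/s, rpm = 9873 → n = rpm/60 = 164.550000 rev/s
J = V / (n·D) = 4.44 / (164.550000 × 3.509) = 0.007690
regime bands: climb J<0.4454 | cruise [0.4454, 0.8909) | windmill J≥0.8909
J = 0.0077 → climb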